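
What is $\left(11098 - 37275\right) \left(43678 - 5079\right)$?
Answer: $-1010406023$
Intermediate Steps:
$\left(11098 - 37275\right) \left(43678 - 5079\right) = \left(-26177\right) 38599 = -1010406023$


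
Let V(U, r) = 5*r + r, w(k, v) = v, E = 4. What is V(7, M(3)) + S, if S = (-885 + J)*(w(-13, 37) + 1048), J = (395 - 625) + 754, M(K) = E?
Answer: -391661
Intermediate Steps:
M(K) = 4
V(U, r) = 6*r
J = 524 (J = -230 + 754 = 524)
S = -391685 (S = (-885 + 524)*(37 + 1048) = -361*1085 = -391685)
V(7, M(3)) + S = 6*4 - 391685 = 24 - 391685 = -391661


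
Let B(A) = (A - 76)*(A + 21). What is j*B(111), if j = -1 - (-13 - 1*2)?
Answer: 64680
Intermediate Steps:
B(A) = (-76 + A)*(21 + A)
j = 14 (j = -1 - (-13 - 2) = -1 - 1*(-15) = -1 + 15 = 14)
j*B(111) = 14*(-1596 + 111**2 - 55*111) = 14*(-1596 + 12321 - 6105) = 14*4620 = 64680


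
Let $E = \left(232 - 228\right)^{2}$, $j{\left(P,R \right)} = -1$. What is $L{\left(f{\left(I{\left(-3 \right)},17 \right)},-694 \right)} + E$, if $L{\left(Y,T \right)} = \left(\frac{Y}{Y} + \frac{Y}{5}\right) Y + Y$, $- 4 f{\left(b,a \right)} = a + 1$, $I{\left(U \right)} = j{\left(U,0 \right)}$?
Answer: $\frac{221}{20} \approx 11.05$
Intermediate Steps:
$I{\left(U \right)} = -1$
$f{\left(b,a \right)} = - \frac{1}{4} - \frac{a}{4}$ ($f{\left(b,a \right)} = - \frac{a + 1}{4} = - \frac{1 + a}{4} = - \frac{1}{4} - \frac{a}{4}$)
$L{\left(Y,T \right)} = Y + Y \left(1 + \frac{Y}{5}\right)$ ($L{\left(Y,T \right)} = \left(1 + Y \frac{1}{5}\right) Y + Y = \left(1 + \frac{Y}{5}\right) Y + Y = Y \left(1 + \frac{Y}{5}\right) + Y = Y + Y \left(1 + \frac{Y}{5}\right)$)
$E = 16$ ($E = 4^{2} = 16$)
$L{\left(f{\left(I{\left(-3 \right)},17 \right)},-694 \right)} + E = \frac{\left(- \frac{1}{4} - \frac{17}{4}\right) \left(10 - \frac{9}{2}\right)}{5} + 16 = \frac{1}{5} \left(- \frac{9}{2}\right) \left(10 - \frac{9}{2}\right) + 16 = \frac{1}{5} \left(- \frac{9}{2}\right) \frac{11}{2} + 16 = - \frac{99}{20} + 16 = \frac{221}{20}$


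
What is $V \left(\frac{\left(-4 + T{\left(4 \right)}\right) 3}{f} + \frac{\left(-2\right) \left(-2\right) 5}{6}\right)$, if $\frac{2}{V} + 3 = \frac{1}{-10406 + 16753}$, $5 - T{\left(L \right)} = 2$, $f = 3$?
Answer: $- \frac{6347}{4080} \approx -1.5556$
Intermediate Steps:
$T{\left(L \right)} = 3$ ($T{\left(L \right)} = 5 - 2 = 3$)
$V = - \frac{6347}{9520}$ ($V = \frac{2}{-3 + \frac{1}{-10406 + 16753}} = \frac{2}{-3 + \frac{1}{6347}} = \frac{2}{- \frac{19040}{6347}} = 2 \left(- \frac{6347}{19040}\right) = - \frac{6347}{9520} \approx -0.6667$)
$V \left(\frac{\left(-4 + T{\left(4 \right)}\right) 3}{f} + \frac{\left(-2\right) \left(-2\right) 5}{6}\right) = - \frac{6347 \left(\frac{\left(-4 + 3\right) 3}{3} + \frac{\left(-2\right) \left(-2\right) 5}{6}\right)}{9520} = - \frac{6347 \left(\left(-1\right) 3 \cdot \frac{1}{3} + 4 \cdot 5 \cdot \frac{1}{6}\right)}{9520} = - \frac{6347 \left(\left(-3\right) \frac{1}{3} + 20 \cdot \frac{1}{6}\right)}{9520} = - \frac{6347 \left(-1 + \frac{10}{3}\right)}{9520} = \left(- \frac{6347}{9520}\right) \frac{7}{3} = - \frac{6347}{4080}$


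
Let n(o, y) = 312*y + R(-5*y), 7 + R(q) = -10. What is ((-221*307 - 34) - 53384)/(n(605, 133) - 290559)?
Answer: 24253/49816 ≈ 0.48685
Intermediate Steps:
R(q) = -17 (R(q) = -7 - 10 = -17)
n(o, y) = -17 + 312*y (n(o, y) = 312*y - 17 = -17 + 312*y)
((-221*307 - 34) - 53384)/(n(605, 133) - 290559) = ((-221*307 - 34) - 53384)/((-17 + 312*133) - 290559) = ((-67847 - 34) - 53384)/((-17 + 41496) - 290559) = (-67881 - 53384)/(41479 - 290559) = -121265/(-249080) = -121265*(-1/249080) = 24253/49816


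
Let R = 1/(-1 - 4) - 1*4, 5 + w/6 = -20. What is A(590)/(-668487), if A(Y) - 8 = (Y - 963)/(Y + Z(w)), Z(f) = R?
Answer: -7189/652666141 ≈ -1.1015e-5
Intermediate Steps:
w = -150 (w = -30 + 6*(-20) = -30 - 120 = -150)
R = -21/5 (R = 1/(-5) - 4 = -⅕ - 4 = -21/5 ≈ -4.2000)
Z(f) = -21/5
A(Y) = 8 + (-963 + Y)/(-21/5 + Y) (A(Y) = 8 + (Y - 963)/(Y - 21/5) = 8 + (-963 + Y)/(-21/5 + Y))
A(590)/(-668487) = (3*(-1661 + 15*590)/(-21 + 5*590))/(-668487) = (3*(-1661 + 8850)/(-21 + 2950))*(-1/668487) = (3*7189/2929)*(-1/668487) = (3*(1/2929)*7189)*(-1/668487) = (21567/2929)*(-1/668487) = -7189/652666141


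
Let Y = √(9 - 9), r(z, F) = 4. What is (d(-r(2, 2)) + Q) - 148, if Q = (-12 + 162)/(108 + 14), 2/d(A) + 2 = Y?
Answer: -9014/61 ≈ -147.77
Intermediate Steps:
Y = 0 (Y = √0 = 0)
d(A) = -1 (d(A) = 2/(-2 + 0) = 2/(-2) = 2*(-½) = -1)
Q = 75/61 (Q = 150/122 = 150*(1/122) = 75/61 ≈ 1.2295)
(d(-r(2, 2)) + Q) - 148 = (-1 + 75/61) - 148 = 14/61 - 148 = -9014/61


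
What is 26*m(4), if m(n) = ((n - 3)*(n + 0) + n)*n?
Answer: 832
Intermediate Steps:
m(n) = n*(n + n*(-3 + n)) (m(n) = ((-3 + n)*n + n)*n = (n*(-3 + n) + n)*n = (n + n*(-3 + n))*n = n*(n + n*(-3 + n)))
26*m(4) = 26*(4²*(-2 + 4)) = 26*(16*2) = 26*32 = 832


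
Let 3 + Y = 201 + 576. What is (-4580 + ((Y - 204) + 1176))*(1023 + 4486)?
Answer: -15612506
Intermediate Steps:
Y = 774 (Y = -3 + (201 + 576) = -3 + 777 = 774)
(-4580 + ((Y - 204) + 1176))*(1023 + 4486) = (-4580 + ((774 - 204) + 1176))*(1023 + 4486) = (-4580 + (570 + 1176))*5509 = (-4580 + 1746)*5509 = -2834*5509 = -15612506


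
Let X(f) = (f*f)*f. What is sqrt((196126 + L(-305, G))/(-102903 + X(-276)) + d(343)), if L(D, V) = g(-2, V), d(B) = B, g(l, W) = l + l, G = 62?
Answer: 5*sqrt(680448413189777)/7042493 ≈ 18.520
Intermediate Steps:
g(l, W) = 2*l
X(f) = f**3 (X(f) = f**2*f = f**3)
L(D, V) = -4 (L(D, V) = 2*(-2) = -4)
sqrt((196126 + L(-305, G))/(-102903 + X(-276)) + d(343)) = sqrt((196126 - 4)/(-102903 + (-276)**3) + 343) = sqrt(196122/(-102903 - 21024576) + 343) = sqrt(196122/(-21127479) + 343) = sqrt(196122*(-1/21127479) + 343) = sqrt(-65374/7042493 + 343) = sqrt(2415509725/7042493) = 5*sqrt(680448413189777)/7042493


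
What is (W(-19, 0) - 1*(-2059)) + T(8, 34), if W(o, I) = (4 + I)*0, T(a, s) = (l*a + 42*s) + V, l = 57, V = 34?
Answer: 3977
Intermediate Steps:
T(a, s) = 34 + 42*s + 57*a (T(a, s) = (57*a + 42*s) + 34 = (42*s + 57*a) + 34 = 34 + 42*s + 57*a)
W(o, I) = 0
(W(-19, 0) - 1*(-2059)) + T(8, 34) = (0 - 1*(-2059)) + (34 + 42*34 + 57*8) = (0 + 2059) + (34 + 1428 + 456) = 2059 + 1918 = 3977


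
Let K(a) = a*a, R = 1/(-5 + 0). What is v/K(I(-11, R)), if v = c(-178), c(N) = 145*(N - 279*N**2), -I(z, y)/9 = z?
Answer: -1281802030/9801 ≈ -1.3078e+5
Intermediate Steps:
R = -1/5 (R = 1/(-5) = -1/5 ≈ -0.20000)
I(z, y) = -9*z
K(a) = a**2
c(N) = -40455*N**2 + 145*N
v = -1281802030 (v = 145*(-178)*(1 - 279*(-178)) = 145*(-178)*(1 + 49662) = 145*(-178)*49663 = -1281802030)
v/K(I(-11, R)) = -1281802030/((-9*(-11))**2) = -1281802030/(99**2) = -1281802030/9801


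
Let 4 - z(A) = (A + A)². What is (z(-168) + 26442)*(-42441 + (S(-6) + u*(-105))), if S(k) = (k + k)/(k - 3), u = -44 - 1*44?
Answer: 8610333550/3 ≈ 2.8701e+9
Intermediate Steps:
z(A) = 4 - 4*A² (z(A) = 4 - (A + A)² = 4 - (2*A)² = 4 - 4*A²)
u = -88 (u = -44 - 44 = -88)
S(k) = 2*k/(-3 + k) (S(k) = (2*k)/(-3 + k) = 2*k/(-3 + k))
(z(-168) + 26442)*(-42441 + (S(-6) + u*(-105))) = ((4 - 4*(-168)²) + 26442)*(-42441 + (2*(-6)/(-3 - 6) - 88*(-105))) = ((4 - 4*28224) + 26442)*(-42441 + (2*(-6)/(-9) + 9240)) = ((4 - 112896) + 26442)*(-42441 + (2*(-6)*(-⅑) + 9240)) = (-112892 + 26442)*(-42441 + (4/3 + 9240)) = -86450*(-42441 + 27724/3) = -86450*(-99599/3) = 8610333550/3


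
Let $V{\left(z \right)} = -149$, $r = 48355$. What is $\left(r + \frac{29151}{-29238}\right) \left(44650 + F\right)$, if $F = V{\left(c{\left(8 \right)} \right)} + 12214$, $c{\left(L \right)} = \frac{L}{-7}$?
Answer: $\frac{26727403878795}{9746} \approx 2.7424 \cdot 10^{9}$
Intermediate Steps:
$c{\left(L \right)} = - \frac{L}{7}$ ($c{\left(L \right)} = L \left(- \frac{1}{7}\right) = - \frac{L}{7}$)
$F = 12065$ ($F = -149 + 12214 = 12065$)
$\left(r + \frac{29151}{-29238}\right) \left(44650 + F\right) = \left(48355 + \frac{29151}{-29238}\right) \left(44650 + 12065\right) = \left(48355 + 29151 \left(- \frac{1}{29238}\right)\right) 56715 = \left(48355 - \frac{9717}{9746}\right) 56715 = \frac{471258113}{9746} \cdot 56715 = \frac{26727403878795}{9746}$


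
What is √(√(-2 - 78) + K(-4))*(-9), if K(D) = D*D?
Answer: -18*√(4 + I*√5) ≈ -37.288 - 9.7148*I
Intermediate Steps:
K(D) = D²
√(√(-2 - 78) + K(-4))*(-9) = √(√(-2 - 78) + (-4)²)*(-9) = √(√(-80) + 16)*(-9) = √(4*I*√5 + 16)*(-9) = √(16 + 4*I*√5)*(-9) = -9*√(16 + 4*I*√5)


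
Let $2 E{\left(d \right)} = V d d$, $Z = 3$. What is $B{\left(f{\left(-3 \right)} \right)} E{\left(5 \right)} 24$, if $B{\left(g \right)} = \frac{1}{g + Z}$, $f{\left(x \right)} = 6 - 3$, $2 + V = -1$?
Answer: $-150$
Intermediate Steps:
$V = -3$ ($V = -2 - 1 = -3$)
$f{\left(x \right)} = 3$ ($f{\left(x \right)} = 6 - 3 = 3$)
$E{\left(d \right)} = - \frac{3 d^{2}}{2}$ ($E{\left(d \right)} = \frac{- 3 d d}{2} = \frac{\left(-3\right) d^{2}}{2} = - \frac{3 d^{2}}{2}$)
$B{\left(g \right)} = \frac{1}{3 + g}$ ($B{\left(g \right)} = \frac{1}{g + 3} = \frac{1}{3 + g}$)
$B{\left(f{\left(-3 \right)} \right)} E{\left(5 \right)} 24 = \frac{\left(- \frac{3}{2}\right) 5^{2}}{3 + 3} \cdot 24 = \frac{\left(- \frac{3}{2}\right) 25}{6} \cdot 24 = \frac{1}{6} \left(- \frac{75}{2}\right) 24 = \left(- \frac{25}{4}\right) 24 = -150$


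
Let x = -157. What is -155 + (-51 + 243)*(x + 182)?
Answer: 4645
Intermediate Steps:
-155 + (-51 + 243)*(x + 182) = -155 + (-51 + 243)*(-157 + 182) = -155 + 192*25 = -155 + 4800 = 4645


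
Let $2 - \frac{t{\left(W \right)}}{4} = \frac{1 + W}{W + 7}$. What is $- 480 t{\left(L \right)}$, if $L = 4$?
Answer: $- \frac{32640}{11} \approx -2967.3$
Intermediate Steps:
$t{\left(W \right)} = 8 - \frac{4 \left(1 + W\right)}{7 + W}$ ($t{\left(W \right)} = 8 - 4 \frac{1 + W}{W + 7} = 8 - 4 \frac{1 + W}{7 + W} = 8 - \frac{4 \left(1 + W\right)}{7 + W}$)
$- 480 t{\left(L \right)} = - 480 \frac{4 \left(13 + 4\right)}{7 + 4} = - 480 \cdot 4 \cdot \frac{1}{11} \cdot 17 = \left(-480\right) \frac{68}{11} = - \frac{32640}{11}$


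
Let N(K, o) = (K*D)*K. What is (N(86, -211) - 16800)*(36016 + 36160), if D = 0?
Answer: -1212556800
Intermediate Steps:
N(K, o) = 0 (N(K, o) = (K*0)*K = 0*K = 0)
(N(86, -211) - 16800)*(36016 + 36160) = (0 - 16800)*(36016 + 36160) = -16800*72176 = -1212556800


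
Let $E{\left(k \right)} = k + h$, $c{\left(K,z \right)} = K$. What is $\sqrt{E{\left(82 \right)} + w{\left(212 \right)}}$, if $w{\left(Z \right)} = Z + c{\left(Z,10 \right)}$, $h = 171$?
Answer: $\sqrt{677} \approx 26.019$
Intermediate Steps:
$w{\left(Z \right)} = 2 Z$ ($w{\left(Z \right)} = Z + Z = 2 Z$)
$E{\left(k \right)} = 171 + k$ ($E{\left(k \right)} = k + 171 = 171 + k$)
$\sqrt{E{\left(82 \right)} + w{\left(212 \right)}} = \sqrt{\left(171 + 82\right) + 2 \cdot 212} = \sqrt{253 + 424} = \sqrt{677}$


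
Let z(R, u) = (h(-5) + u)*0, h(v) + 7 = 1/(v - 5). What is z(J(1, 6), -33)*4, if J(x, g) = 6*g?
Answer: 0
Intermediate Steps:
h(v) = -7 + 1/(-5 + v) (h(v) = -7 + 1/(v - 5) = -7 + 1/(-5 + v))
z(R, u) = 0 (z(R, u) = ((36 - 7*(-5))/(-5 - 5) + u)*0 = ((36 + 35)/(-10) + u)*0 = (-⅒*71 + u)*0 = (-71/10 + u)*0 = 0)
z(J(1, 6), -33)*4 = 0*4 = 0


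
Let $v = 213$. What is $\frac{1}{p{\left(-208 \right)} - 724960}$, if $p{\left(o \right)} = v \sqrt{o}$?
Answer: $- \frac{45310}{32848527397} - \frac{213 i \sqrt{13}}{131394109588} \approx -1.3794 \cdot 10^{-6} - 5.8449 \cdot 10^{-9} i$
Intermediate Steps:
$p{\left(o \right)} = 213 \sqrt{o}$
$\frac{1}{p{\left(-208 \right)} - 724960} = \frac{1}{213 \sqrt{-208} - 724960} = \frac{1}{213 \cdot 4 i \sqrt{13} - 724960} = \frac{1}{852 i \sqrt{13} - 724960} = \frac{1}{-724960 + 852 i \sqrt{13}}$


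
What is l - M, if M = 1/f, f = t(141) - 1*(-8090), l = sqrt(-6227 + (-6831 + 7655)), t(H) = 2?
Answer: -1/8092 + I*sqrt(5403) ≈ -0.00012358 + 73.505*I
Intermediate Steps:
l = I*sqrt(5403) (l = sqrt(-6227 + 824) = sqrt(-5403) = I*sqrt(5403) ≈ 73.505*I)
f = 8092 (f = 2 - 1*(-8090) = 2 + 8090 = 8092)
M = 1/8092 ≈ 0.00012358
l - M = I*sqrt(5403) - 1*1/8092 = I*sqrt(5403) - 1/8092 = -1/8092 + I*sqrt(5403)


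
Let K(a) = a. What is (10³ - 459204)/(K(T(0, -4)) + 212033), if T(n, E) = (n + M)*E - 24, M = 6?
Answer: -458204/211985 ≈ -2.1615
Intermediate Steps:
T(n, E) = -24 + E*(6 + n) (T(n, E) = (n + 6)*E - 24 = (6 + n)*E - 24 = E*(6 + n) - 24 = -24 + E*(6 + n))
(10³ - 459204)/(K(T(0, -4)) + 212033) = (10³ - 459204)/((-24 + 6*(-4) - 4*0) + 212033) = (1000 - 459204)/((-24 - 24 + 0) + 212033) = -458204/(-48 + 212033) = -458204/211985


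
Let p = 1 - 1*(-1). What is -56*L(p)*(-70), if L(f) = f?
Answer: 7840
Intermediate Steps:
p = 2 (p = 1 + 1 = 2)
-56*L(p)*(-70) = -56*2*(-70) = -112*(-70) = 7840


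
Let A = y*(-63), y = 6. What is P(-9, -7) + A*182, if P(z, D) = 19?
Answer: -68777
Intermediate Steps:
A = -378 (A = 6*(-63) = -378)
P(-9, -7) + A*182 = 19 - 378*182 = 19 - 68796 = -68777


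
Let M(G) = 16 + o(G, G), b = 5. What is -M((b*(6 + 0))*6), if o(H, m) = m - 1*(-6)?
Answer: -202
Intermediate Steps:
o(H, m) = 6 + m (o(H, m) = m + 6 = 6 + m)
M(G) = 22 + G (M(G) = 16 + (6 + G) = 22 + G)
-M((b*(6 + 0))*6) = -(22 + (5*(6 + 0))*6) = -(22 + (5*6)*6) = -(22 + 30*6) = -(22 + 180) = -1*202 = -202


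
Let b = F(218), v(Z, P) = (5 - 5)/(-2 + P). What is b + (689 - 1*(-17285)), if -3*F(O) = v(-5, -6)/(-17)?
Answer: 17974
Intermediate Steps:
v(Z, P) = 0 (v(Z, P) = 0/(-2 + P) = 0)
F(O) = 0 (F(O) = -0/(-17) = -0*(-1)/17 = -⅓*0 = 0)
b = 0
b + (689 - 1*(-17285)) = 0 + (689 - 1*(-17285)) = 0 + (689 + 17285) = 0 + 17974 = 17974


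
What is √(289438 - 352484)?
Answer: I*√63046 ≈ 251.09*I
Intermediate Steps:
√(289438 - 352484) = √(-63046) = I*√63046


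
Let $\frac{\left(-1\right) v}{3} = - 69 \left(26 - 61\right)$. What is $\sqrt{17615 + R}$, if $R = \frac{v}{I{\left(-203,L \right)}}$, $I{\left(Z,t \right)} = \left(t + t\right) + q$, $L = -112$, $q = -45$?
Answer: $\frac{4 \sqrt{79786745}}{269} \approx 132.82$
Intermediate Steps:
$I{\left(Z,t \right)} = -45 + 2 t$ ($I{\left(Z,t \right)} = \left(t + t\right) - 45 = 2 t - 45 = -45 + 2 t$)
$v = -7245$ ($v = - 3 \left(- 69 \left(26 - 61\right)\right) = - 3 \left(\left(-69\right) \left(-35\right)\right) = \left(-3\right) 2415 = -7245$)
$R = \frac{7245}{269}$ ($R = - \frac{7245}{-45 + 2 \left(-112\right)} = - \frac{7245}{-45 - 224} = - \frac{7245}{-269} = \left(-7245\right) \left(- \frac{1}{269}\right) = \frac{7245}{269} \approx 26.933$)
$\sqrt{17615 + R} = \sqrt{17615 + \frac{7245}{269}} = \sqrt{\frac{4745680}{269}} = \frac{4 \sqrt{79786745}}{269}$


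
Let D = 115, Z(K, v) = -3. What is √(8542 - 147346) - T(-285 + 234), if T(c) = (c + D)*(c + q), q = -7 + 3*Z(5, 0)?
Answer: 4288 + 2*I*√34701 ≈ 4288.0 + 372.56*I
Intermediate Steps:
q = -16 (q = -7 + 3*(-3) = -7 - 9 = -16)
T(c) = (-16 + c)*(115 + c) (T(c) = (c + 115)*(c - 16) = (115 + c)*(-16 + c) = (-16 + c)*(115 + c))
√(8542 - 147346) - T(-285 + 234) = √(8542 - 147346) - (-1840 + (-285 + 234)² + 99*(-285 + 234)) = √(-138804) - (-1840 + (-51)² + 99*(-51)) = 2*I*√34701 - (-1840 + 2601 - 5049) = 2*I*√34701 - 1*(-4288) = 2*I*√34701 + 4288 = 4288 + 2*I*√34701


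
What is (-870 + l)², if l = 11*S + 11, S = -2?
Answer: 776161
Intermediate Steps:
l = -11 (l = 11*(-2) + 11 = -22 + 11 = -11)
(-870 + l)² = (-870 - 11)² = (-881)² = 776161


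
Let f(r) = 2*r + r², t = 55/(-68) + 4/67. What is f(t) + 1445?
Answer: 29974610833/20757136 ≈ 1444.1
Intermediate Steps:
t = -3413/4556 (t = 55*(-1/68) + 4*(1/67) = -55/68 + 4/67 = -3413/4556 ≈ -0.74912)
f(r) = r² + 2*r
f(t) + 1445 = -3413*(2 - 3413/4556)/4556 + 1445 = -3413/4556*5699/4556 + 1445 = -19450687/20757136 + 1445 = 29974610833/20757136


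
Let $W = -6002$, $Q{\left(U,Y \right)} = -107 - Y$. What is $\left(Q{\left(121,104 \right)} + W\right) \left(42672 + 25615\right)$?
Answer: $-424267131$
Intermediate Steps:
$\left(Q{\left(121,104 \right)} + W\right) \left(42672 + 25615\right) = \left(\left(-107 - 104\right) - 6002\right) \left(42672 + 25615\right) = \left(\left(-107 - 104\right) - 6002\right) 68287 = \left(-211 - 6002\right) 68287 = \left(-6213\right) 68287 = -424267131$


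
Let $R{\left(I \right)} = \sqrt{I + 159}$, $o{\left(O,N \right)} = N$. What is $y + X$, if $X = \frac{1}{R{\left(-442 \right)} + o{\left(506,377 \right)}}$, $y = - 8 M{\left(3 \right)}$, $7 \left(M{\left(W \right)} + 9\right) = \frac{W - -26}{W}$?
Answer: $\frac{182295277}{2990652} - \frac{i \sqrt{283}}{142412} \approx 60.955 - 0.00011813 i$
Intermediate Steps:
$R{\left(I \right)} = \sqrt{159 + I}$
$M{\left(W \right)} = -9 + \frac{26 + W}{7 W}$ ($M{\left(W \right)} = -9 + \frac{\left(W - -26\right) \frac{1}{W}}{7} = -9 + \frac{\left(W + 26\right) \frac{1}{W}}{7} = -9 + \frac{\left(26 + W\right) \frac{1}{W}}{7} = -9 + \frac{\frac{1}{W} \left(26 + W\right)}{7} = -9 + \frac{26 + W}{7 W}$)
$y = \frac{1280}{21}$ ($y = - 8 \frac{2 \left(13 - 93\right)}{7 \cdot 3} = - 8 \cdot \frac{2}{7} \cdot \frac{1}{3} \left(13 - 93\right) = - 8 \cdot \frac{2}{7} \cdot \frac{1}{3} \left(-80\right) = \left(-8\right) \left(- \frac{160}{21}\right) = \frac{1280}{21} \approx 60.952$)
$X = \frac{1}{377 + i \sqrt{283}}$ ($X = \frac{1}{\sqrt{159 - 442} + 377} = \frac{1}{\sqrt{-283} + 377} = \frac{1}{i \sqrt{283} + 377} = \frac{1}{377 + i \sqrt{283}} \approx 0.0026472 - 0.00011813 i$)
$y + X = \frac{1280}{21} + \left(\frac{377}{142412} - \frac{i \sqrt{283}}{142412}\right) = \frac{182295277}{2990652} - \frac{i \sqrt{283}}{142412}$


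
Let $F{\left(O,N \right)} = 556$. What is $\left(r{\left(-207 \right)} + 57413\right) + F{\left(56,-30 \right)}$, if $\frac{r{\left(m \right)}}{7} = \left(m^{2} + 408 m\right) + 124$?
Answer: $-232412$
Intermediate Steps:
$r{\left(m \right)} = 868 + 7 m^{2} + 2856 m$ ($r{\left(m \right)} = 7 \left(\left(m^{2} + 408 m\right) + 124\right) = 7 \left(124 + m^{2} + 408 m\right) = 868 + 7 m^{2} + 2856 m$)
$\left(r{\left(-207 \right)} + 57413\right) + F{\left(56,-30 \right)} = \left(\left(868 + 7 \left(-207\right)^{2} + 2856 \left(-207\right)\right) + 57413\right) + 556 = \left(\left(868 + 7 \cdot 42849 - 591192\right) + 57413\right) + 556 = \left(\left(868 + 299943 - 591192\right) + 57413\right) + 556 = \left(-290381 + 57413\right) + 556 = -232968 + 556 = -232412$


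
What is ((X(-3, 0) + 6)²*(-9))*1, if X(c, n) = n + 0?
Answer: -324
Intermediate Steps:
X(c, n) = n
((X(-3, 0) + 6)²*(-9))*1 = ((0 + 6)²*(-9))*1 = (6²*(-9))*1 = (36*(-9))*1 = -324*1 = -324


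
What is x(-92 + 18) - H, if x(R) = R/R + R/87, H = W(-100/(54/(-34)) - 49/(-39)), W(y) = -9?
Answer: 796/87 ≈ 9.1494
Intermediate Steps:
H = -9
x(R) = 1 + R/87 (x(R) = 1 + R*(1/87) = 1 + R/87)
x(-92 + 18) - H = (1 + (-92 + 18)/87) - 1*(-9) = (1 + (1/87)*(-74)) + 9 = (1 - 74/87) + 9 = 13/87 + 9 = 796/87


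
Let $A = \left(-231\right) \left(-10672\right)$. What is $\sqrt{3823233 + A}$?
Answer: $\sqrt{6288465} \approx 2507.7$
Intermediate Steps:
$A = 2465232$
$\sqrt{3823233 + A} = \sqrt{3823233 + 2465232} = \sqrt{6288465}$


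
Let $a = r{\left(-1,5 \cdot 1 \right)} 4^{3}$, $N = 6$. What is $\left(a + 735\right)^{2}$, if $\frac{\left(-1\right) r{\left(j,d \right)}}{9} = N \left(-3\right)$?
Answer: $123276609$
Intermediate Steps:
$r{\left(j,d \right)} = 162$ ($r{\left(j,d \right)} = - 9 \cdot 6 \left(-3\right) = \left(-9\right) \left(-18\right) = 162$)
$a = 10368$ ($a = 162 \cdot 4^{3} = 162 \cdot 64 = 10368$)
$\left(a + 735\right)^{2} = \left(10368 + 735\right)^{2} = 11103^{2} = 123276609$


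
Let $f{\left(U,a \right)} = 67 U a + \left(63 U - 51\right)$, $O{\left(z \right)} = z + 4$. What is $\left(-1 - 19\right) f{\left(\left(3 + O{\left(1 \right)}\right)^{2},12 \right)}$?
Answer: $-1108740$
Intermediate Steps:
$O{\left(z \right)} = 4 + z$
$f{\left(U,a \right)} = -51 + 63 U + 67 U a$ ($f{\left(U,a \right)} = 67 U a + \left(-51 + 63 U\right) = -51 + 63 U + 67 U a$)
$\left(-1 - 19\right) f{\left(\left(3 + O{\left(1 \right)}\right)^{2},12 \right)} = \left(-1 - 19\right) \left(-51 + 63 \left(3 + \left(4 + 1\right)\right)^{2} + 67 \left(3 + \left(4 + 1\right)\right)^{2} \cdot 12\right) = \left(-1 - 19\right) \left(-51 + 63 \left(3 + 5\right)^{2} + 67 \left(3 + 5\right)^{2} \cdot 12\right) = - 20 \left(-51 + 63 \cdot 8^{2} + 67 \cdot 8^{2} \cdot 12\right) = - 20 \left(-51 + 63 \cdot 64 + 67 \cdot 64 \cdot 12\right) = - 20 \left(-51 + 4032 + 51456\right) = \left(-20\right) 55437 = -1108740$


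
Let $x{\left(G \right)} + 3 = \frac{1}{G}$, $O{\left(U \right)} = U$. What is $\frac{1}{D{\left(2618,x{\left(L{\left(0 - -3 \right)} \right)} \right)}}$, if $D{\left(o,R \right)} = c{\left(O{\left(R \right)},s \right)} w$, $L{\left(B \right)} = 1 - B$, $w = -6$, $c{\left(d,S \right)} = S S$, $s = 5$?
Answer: $- \frac{1}{150} \approx -0.0066667$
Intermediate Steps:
$c{\left(d,S \right)} = S^{2}$
$x{\left(G \right)} = -3 + \frac{1}{G}$
$D{\left(o,R \right)} = -150$ ($D{\left(o,R \right)} = 5^{2} \left(-6\right) = 25 \left(-6\right) = -150$)
$\frac{1}{D{\left(2618,x{\left(L{\left(0 - -3 \right)} \right)} \right)}} = \frac{1}{-150} = - \frac{1}{150}$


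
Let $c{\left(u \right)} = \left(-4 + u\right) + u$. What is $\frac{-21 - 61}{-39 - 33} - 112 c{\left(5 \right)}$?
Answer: $- \frac{24151}{36} \approx -670.86$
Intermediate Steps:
$c{\left(u \right)} = -4 + 2 u$
$\frac{-21 - 61}{-39 - 33} - 112 c{\left(5 \right)} = \frac{-21 - 61}{-39 - 33} - 112 \left(-4 + 2 \cdot 5\right) = - \frac{82}{-72} - 112 \left(-4 + 10\right) = \left(-82\right) \left(- \frac{1}{72}\right) - 672 = \frac{41}{36} - 672 = - \frac{24151}{36}$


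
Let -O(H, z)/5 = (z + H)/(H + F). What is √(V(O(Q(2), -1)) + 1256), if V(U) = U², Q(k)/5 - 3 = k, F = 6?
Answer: 2*√305354/31 ≈ 35.651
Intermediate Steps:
Q(k) = 15 + 5*k
O(H, z) = -5*(H + z)/(6 + H) (O(H, z) = -5*(z + H)/(H + 6) = -5*(H + z)/(6 + H))
√(V(O(Q(2), -1)) + 1256) = √((5*(-(15 + 5*2) - 1*(-1))/(6 + (15 + 5*2)))² + 1256) = √((5*(-(15 + 10) + 1)/(6 + (15 + 10)))² + 1256) = √((5*(-1*25 + 1)/(6 + 25))² + 1256) = √((5*(-25 + 1)/31)² + 1256) = √((5*(1/31)*(-24))² + 1256) = √((-120/31)² + 1256) = √(14400/961 + 1256) = √(1221416/961) = 2*√305354/31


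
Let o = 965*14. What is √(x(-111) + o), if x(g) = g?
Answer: √13399 ≈ 115.75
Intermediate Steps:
o = 13510
√(x(-111) + o) = √(-111 + 13510) = √13399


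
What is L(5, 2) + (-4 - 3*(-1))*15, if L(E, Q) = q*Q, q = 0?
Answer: -15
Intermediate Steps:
L(E, Q) = 0 (L(E, Q) = 0*Q = 0)
L(5, 2) + (-4 - 3*(-1))*15 = 0 + (-4 - 3*(-1))*15 = 0 + (-4 + 3)*15 = 0 - 1*15 = 0 - 15 = -15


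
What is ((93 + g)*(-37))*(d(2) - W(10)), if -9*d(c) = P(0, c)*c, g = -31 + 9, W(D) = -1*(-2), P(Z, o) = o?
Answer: 57794/9 ≈ 6421.6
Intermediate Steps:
W(D) = 2
g = -22
d(c) = -c²/9 (d(c) = -c*c/9 = -c²/9)
((93 + g)*(-37))*(d(2) - W(10)) = ((93 - 22)*(-37))*(-⅑*2² - 1*2) = (71*(-37))*(-⅑*4 - 2) = -2627*(-4/9 - 2) = -2627*(-22/9) = 57794/9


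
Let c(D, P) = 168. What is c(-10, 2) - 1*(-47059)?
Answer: 47227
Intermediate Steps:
c(-10, 2) - 1*(-47059) = 168 - 1*(-47059) = 168 + 47059 = 47227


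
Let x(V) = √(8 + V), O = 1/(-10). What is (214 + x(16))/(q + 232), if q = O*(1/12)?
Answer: 25680/27839 + 240*√6/27839 ≈ 0.94356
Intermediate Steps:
O = -⅒ ≈ -0.10000
q = -1/120 (q = -1/(10*12) = -⅒*1/12 = -1/120 ≈ -0.0083333)
(214 + x(16))/(q + 232) = (214 + √(8 + 16))/(-1/120 + 232) = (214 + √24)/(27839/120) = (214 + 2*√6)*(120/27839) = 25680/27839 + 240*√6/27839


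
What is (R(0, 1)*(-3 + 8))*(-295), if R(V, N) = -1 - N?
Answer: 2950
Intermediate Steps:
(R(0, 1)*(-3 + 8))*(-295) = ((-1 - 1*1)*(-3 + 8))*(-295) = ((-1 - 1)*5)*(-295) = -2*5*(-295) = -10*(-295) = 2950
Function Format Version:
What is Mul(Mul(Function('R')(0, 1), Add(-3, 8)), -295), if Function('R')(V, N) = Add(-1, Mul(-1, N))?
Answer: 2950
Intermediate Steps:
Mul(Mul(Function('R')(0, 1), Add(-3, 8)), -295) = Mul(Mul(Add(-1, Mul(-1, 1)), Add(-3, 8)), -295) = Mul(Mul(Add(-1, -1), 5), -295) = Mul(Mul(-2, 5), -295) = Mul(-10, -295) = 2950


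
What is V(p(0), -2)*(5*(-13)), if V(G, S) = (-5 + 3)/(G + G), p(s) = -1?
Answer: -65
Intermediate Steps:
V(G, S) = -1/G (V(G, S) = -2*1/(2*G) = -1/G)
V(p(0), -2)*(5*(-13)) = (-1/(-1))*(5*(-13)) = -1*(-1)*(-65) = 1*(-65) = -65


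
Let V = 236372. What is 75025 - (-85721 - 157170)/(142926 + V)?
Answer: 28457075341/379298 ≈ 75026.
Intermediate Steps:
75025 - (-85721 - 157170)/(142926 + V) = 75025 - (-85721 - 157170)/(142926 + 236372) = 75025 - (-242891)/379298 = 75025 - 1*(-242891/379298) = 75025 + 242891/379298 = 28457075341/379298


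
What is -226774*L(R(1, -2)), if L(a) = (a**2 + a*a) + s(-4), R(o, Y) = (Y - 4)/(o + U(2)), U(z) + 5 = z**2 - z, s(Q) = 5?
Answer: -5215802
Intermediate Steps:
U(z) = -5 + z**2 - z (U(z) = -5 + (z**2 - z) = -5 + z**2 - z)
R(o, Y) = (-4 + Y)/(-3 + o) (R(o, Y) = (Y - 4)/(o + (-5 + 2**2 - 1*2)) = (-4 + Y)/(o + (-5 + 4 - 2)) = (-4 + Y)/(o - 3) = (-4 + Y)/(-3 + o))
L(a) = 5 + 2*a**2 (L(a) = (a**2 + a*a) + 5 = (a**2 + a**2) + 5 = 2*a**2 + 5 = 5 + 2*a**2)
-226774*L(R(1, -2)) = -226774*(5 + 2*((-4 - 2)/(-3 + 1))**2) = -226774*(5 + 2*(-6/(-2))**2) = -226774*(5 + 2*(-1/2*(-6))**2) = -226774*(5 + 2*3**2) = -226774*(5 + 2*9) = -226774*(5 + 18) = -226774*23 = -5215802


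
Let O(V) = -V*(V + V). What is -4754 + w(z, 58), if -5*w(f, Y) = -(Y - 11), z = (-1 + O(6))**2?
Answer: -23723/5 ≈ -4744.6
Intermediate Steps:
O(V) = -2*V**2 (O(V) = -V*2*V = -2*V**2)
z = 5329 (z = (-1 - 2*6**2)**2 = (-1 - 2*36)**2 = (-1 - 72)**2 = (-73)**2 = 5329)
w(f, Y) = -11/5 + Y/5 (w(f, Y) = -(-1)*(Y - 11)/5 = -(-1)*(-11 + Y)/5 = -(11 - Y)/5 = -11/5 + Y/5)
-4754 + w(z, 58) = -4754 + (-11/5 + (1/5)*58) = -4754 + (-11/5 + 58/5) = -4754 + 47/5 = -23723/5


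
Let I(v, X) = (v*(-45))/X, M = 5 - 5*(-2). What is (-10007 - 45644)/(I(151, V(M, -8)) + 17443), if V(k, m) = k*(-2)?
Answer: -111302/35339 ≈ -3.1496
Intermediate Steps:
M = 15 (M = 5 + 10 = 15)
V(k, m) = -2*k
I(v, X) = -45*v/X (I(v, X) = (-45*v)/X = -45*v/X)
(-10007 - 45644)/(I(151, V(M, -8)) + 17443) = (-10007 - 45644)/(-45*151/(-2*15) + 17443) = -55651/(-45*151/(-30) + 17443) = -55651/(-45*151*(-1/30) + 17443) = -55651/(453/2 + 17443) = -55651/35339/2 = -55651*2/35339 = -111302/35339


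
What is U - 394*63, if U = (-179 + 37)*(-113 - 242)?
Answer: 25588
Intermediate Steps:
U = 50410 (U = -142*(-355) = 50410)
U - 394*63 = 50410 - 394*63 = 50410 - 24822 = 25588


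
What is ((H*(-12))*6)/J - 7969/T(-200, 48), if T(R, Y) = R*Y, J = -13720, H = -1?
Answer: 2716087/3292800 ≈ 0.82486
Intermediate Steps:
((H*(-12))*6)/J - 7969/T(-200, 48) = (-1*(-12)*6)/(-13720) - 7969/((-200*48)) = (12*6)*(-1/13720) - 7969/(-9600) = 72*(-1/13720) - 7969*(-1/9600) = -9/1715 + 7969/9600 = 2716087/3292800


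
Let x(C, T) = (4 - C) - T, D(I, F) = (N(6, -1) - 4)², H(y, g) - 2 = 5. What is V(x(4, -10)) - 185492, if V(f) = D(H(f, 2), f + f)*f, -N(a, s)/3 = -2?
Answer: -185452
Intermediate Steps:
H(y, g) = 7 (H(y, g) = 2 + 5 = 7)
N(a, s) = 6 (N(a, s) = -3*(-2) = 6)
D(I, F) = 4 (D(I, F) = (6 - 4)² = 2² = 4)
x(C, T) = 4 - C - T
V(f) = 4*f
V(x(4, -10)) - 185492 = 4*(4 - 1*4 - 1*(-10)) - 185492 = 4*(4 - 4 + 10) - 185492 = 4*10 - 185492 = 40 - 185492 = -185452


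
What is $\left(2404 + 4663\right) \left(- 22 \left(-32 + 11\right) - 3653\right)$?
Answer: $-22550797$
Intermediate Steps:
$\left(2404 + 4663\right) \left(- 22 \left(-32 + 11\right) - 3653\right) = 7067 \left(\left(-22\right) \left(-21\right) - 3653\right) = 7067 \left(462 - 3653\right) = 7067 \left(-3191\right) = -22550797$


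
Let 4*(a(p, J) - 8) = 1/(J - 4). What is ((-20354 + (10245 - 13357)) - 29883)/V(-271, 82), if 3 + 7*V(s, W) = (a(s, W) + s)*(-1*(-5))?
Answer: 116514216/411211 ≈ 283.34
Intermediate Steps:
a(p, J) = 8 + 1/(4*(-4 + J)) (a(p, J) = 8 + 1/(4*(J - 4)) = 8 + 1/(4*(-4 + J)))
V(s, W) = -3/7 + 5*s/7 + 5*(-127 + 32*W)/(28*(-4 + W)) (V(s, W) = -3/7 + (((-127 + 32*W)/(4*(-4 + W)) + s)*(-1*(-5)))/7 = -3/7 + ((s + (-127 + 32*W)/(4*(-4 + W)))*5)/7 = -3/7 + (5*s + 5*(-127 + 32*W)/(4*(-4 + W)))/7 = -3/7 + (5*s/7 + 5*(-127 + 32*W)/(28*(-4 + W))) = -3/7 + 5*s/7 + 5*(-127 + 32*W)/(28*(-4 + W)))
((-20354 + (10245 - 13357)) - 29883)/V(-271, 82) = ((-20354 + (10245 - 13357)) - 29883)/(((-587 - 80*(-271) + 148*82 + 20*82*(-271))/(28*(-4 + 82)))) = ((-20354 - 3112) - 29883)/(((1/28)*(-587 + 21680 + 12136 - 444440)/78)) = (-23466 - 29883)/(((1/28)*(1/78)*(-411211))) = -53349/(-411211/2184) = -53349*(-2184/411211) = 116514216/411211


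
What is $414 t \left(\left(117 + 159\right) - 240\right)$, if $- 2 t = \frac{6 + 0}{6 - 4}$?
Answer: $-22356$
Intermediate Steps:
$t = - \frac{3}{2}$ ($t = - \frac{\left(6 + 0\right) \frac{1}{6 - 4}}{2} = - \frac{6 \cdot \frac{1}{2}}{2} = \left(- \frac{1}{2}\right) 3 = - \frac{3}{2} \approx -1.5$)
$414 t \left(\left(117 + 159\right) - 240\right) = 414 \left(- \frac{3 \left(\left(117 + 159\right) - 240\right)}{2}\right) = 414 \left(- \frac{3 \left(276 - 240\right)}{2}\right) = 414 \left(\left(- \frac{3}{2}\right) 36\right) = 414 \left(-54\right) = -22356$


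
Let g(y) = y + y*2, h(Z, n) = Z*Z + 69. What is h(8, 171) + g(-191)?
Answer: -440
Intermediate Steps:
h(Z, n) = 69 + Z² (h(Z, n) = Z² + 69 = 69 + Z²)
g(y) = 3*y (g(y) = y + 2*y = 3*y)
h(8, 171) + g(-191) = (69 + 8²) + 3*(-191) = (69 + 64) - 573 = 133 - 573 = -440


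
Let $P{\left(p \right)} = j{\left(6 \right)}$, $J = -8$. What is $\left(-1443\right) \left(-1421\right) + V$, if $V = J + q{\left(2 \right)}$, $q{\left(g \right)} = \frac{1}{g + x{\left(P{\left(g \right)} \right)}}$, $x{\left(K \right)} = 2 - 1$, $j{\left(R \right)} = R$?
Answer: $\frac{6151486}{3} \approx 2.0505 \cdot 10^{6}$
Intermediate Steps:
$P{\left(p \right)} = 6$
$x{\left(K \right)} = 1$
$q{\left(g \right)} = \frac{1}{1 + g}$ ($q{\left(g \right)} = \frac{1}{g + 1} = \frac{1}{1 + g}$)
$V = - \frac{23}{3}$ ($V = -8 + \frac{1}{1 + 2} = -8 + \frac{1}{3} = - \frac{23}{3} \approx -7.6667$)
$\left(-1443\right) \left(-1421\right) + V = \left(-1443\right) \left(-1421\right) - \frac{23}{3} = 2050503 - \frac{23}{3} = \frac{6151486}{3}$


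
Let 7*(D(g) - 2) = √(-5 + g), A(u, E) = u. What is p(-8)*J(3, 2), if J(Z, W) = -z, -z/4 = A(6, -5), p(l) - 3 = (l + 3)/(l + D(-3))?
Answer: 40716/443 + 420*I*√2/443 ≈ 91.91 + 1.3408*I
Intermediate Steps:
D(g) = 2 + √(-5 + g)/7
p(l) = 3 + (3 + l)/(2 + l + 2*I*√2/7) (p(l) = 3 + (l + 3)/(l + (2 + √(-5 - 3)/7)) = 3 + (3 + l)/(l + (2 + √(-8)/7)) = 3 + (3 + l)/(l + (2 + (2*I*√2)/7)) = 3 + (3 + l)/(l + (2 + 2*I*√2/7)) = 3 + (3 + l)/(2 + l + 2*I*√2/7))
z = -24 (z = -4*6 = -24)
J(Z, W) = 24 (J(Z, W) = -1*(-24) = 24)
p(-8)*J(3, 2) = ((63 + 28*(-8) + 6*I*√2)/(14 + 7*(-8) + 2*I*√2))*24 = ((63 - 224 + 6*I*√2)/(14 - 56 + 2*I*√2))*24 = ((-161 + 6*I*√2)/(-42 + 2*I*√2))*24 = 24*(-161 + 6*I*√2)/(-42 + 2*I*√2)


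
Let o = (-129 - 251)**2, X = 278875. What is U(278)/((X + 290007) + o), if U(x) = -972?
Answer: -486/356641 ≈ -0.0013627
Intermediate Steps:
o = 144400 (o = (-380)**2 = 144400)
U(278)/((X + 290007) + o) = -972/((278875 + 290007) + 144400) = -972/(568882 + 144400) = -972/713282 = -972*1/713282 = -486/356641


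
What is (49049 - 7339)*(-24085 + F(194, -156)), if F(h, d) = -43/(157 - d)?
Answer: -314437008080/313 ≈ -1.0046e+9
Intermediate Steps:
(49049 - 7339)*(-24085 + F(194, -156)) = (49049 - 7339)*(-24085 + 43/(-157 - 156)) = 41710*(-24085 + 43/(-313)) = 41710*(-24085 + 43*(-1/313)) = 41710*(-24085 - 43/313) = 41710*(-7538648/313) = -314437008080/313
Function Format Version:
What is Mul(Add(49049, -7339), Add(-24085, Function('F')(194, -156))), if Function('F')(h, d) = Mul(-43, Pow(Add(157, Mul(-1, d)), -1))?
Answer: Rational(-314437008080, 313) ≈ -1.0046e+9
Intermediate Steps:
Mul(Add(49049, -7339), Add(-24085, Function('F')(194, -156))) = Mul(Add(49049, -7339), Add(-24085, Mul(43, Pow(Add(-157, -156), -1)))) = Mul(41710, Add(-24085, Mul(43, Pow(-313, -1)))) = Mul(41710, Add(-24085, Mul(43, Rational(-1, 313)))) = Mul(41710, Add(-24085, Rational(-43, 313))) = Mul(41710, Rational(-7538648, 313)) = Rational(-314437008080, 313)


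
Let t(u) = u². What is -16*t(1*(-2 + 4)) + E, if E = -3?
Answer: -67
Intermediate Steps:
-16*t(1*(-2 + 4)) + E = -16*(-2 + 4)² - 3 = -16*(1*2)² - 3 = -16*2² - 3 = -16*4 - 3 = -64 - 3 = -67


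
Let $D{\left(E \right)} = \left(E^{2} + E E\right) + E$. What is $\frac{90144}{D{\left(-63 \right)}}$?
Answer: $\frac{10016}{875} \approx 11.447$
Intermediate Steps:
$D{\left(E \right)} = E + 2 E^{2}$ ($D{\left(E \right)} = \left(E^{2} + E^{2}\right) + E = 2 E^{2} + E = E + 2 E^{2}$)
$\frac{90144}{D{\left(-63 \right)}} = \frac{90144}{\left(-63\right) \left(1 + 2 \left(-63\right)\right)} = \frac{90144}{\left(-63\right) \left(1 - 126\right)} = \frac{90144}{\left(-63\right) \left(-125\right)} = \frac{90144}{7875} = 90144 \cdot \frac{1}{7875} = \frac{10016}{875}$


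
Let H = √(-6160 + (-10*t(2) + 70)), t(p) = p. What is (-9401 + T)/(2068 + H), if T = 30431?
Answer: 154220/15187 - 3505*I*√6110/713789 ≈ 10.155 - 0.38383*I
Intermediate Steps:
H = I*√6110 (H = √(-6160 + (-10*2 + 70)) = √(-6160 + (-20 + 70)) = √(-6160 + 50) = √(-6110) = I*√6110 ≈ 78.167*I)
(-9401 + T)/(2068 + H) = (-9401 + 30431)/(2068 + I*√6110) = 21030/(2068 + I*√6110)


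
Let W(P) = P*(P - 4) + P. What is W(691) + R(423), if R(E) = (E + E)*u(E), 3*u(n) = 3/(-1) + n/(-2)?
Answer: 414919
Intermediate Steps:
u(n) = -1 - n/6 (u(n) = (3/(-1) + n/(-2))/3 = (3*(-1) + n*(-1/2))/3 = (-3 - n/2)/3 = -1 - n/6)
R(E) = 2*E*(-1 - E/6) (R(E) = (E + E)*(-1 - E/6) = (2*E)*(-1 - E/6) = 2*E*(-1 - E/6))
W(P) = P + P*(-4 + P) (W(P) = P*(-4 + P) + P = P + P*(-4 + P))
W(691) + R(423) = 691*(-3 + 691) - 1/3*423*(6 + 423) = 691*688 - 1/3*423*429 = 475408 - 60489 = 414919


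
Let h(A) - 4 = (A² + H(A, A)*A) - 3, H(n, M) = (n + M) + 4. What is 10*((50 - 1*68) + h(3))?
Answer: 220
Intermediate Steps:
H(n, M) = 4 + M + n (H(n, M) = (M + n) + 4 = 4 + M + n)
h(A) = 1 + A² + A*(4 + 2*A) (h(A) = 4 + ((A² + (4 + A + A)*A) - 3) = 4 + ((A² + (4 + 2*A)*A) - 3) = 4 + ((A² + A*(4 + 2*A)) - 3) = 4 + (-3 + A² + A*(4 + 2*A)) = 1 + A² + A*(4 + 2*A))
10*((50 - 1*68) + h(3)) = 10*((50 - 1*68) + (1 + 3*3² + 4*3)) = 10*((50 - 68) + (1 + 3*9 + 12)) = 10*(-18 + (1 + 27 + 12)) = 10*(-18 + 40) = 10*22 = 220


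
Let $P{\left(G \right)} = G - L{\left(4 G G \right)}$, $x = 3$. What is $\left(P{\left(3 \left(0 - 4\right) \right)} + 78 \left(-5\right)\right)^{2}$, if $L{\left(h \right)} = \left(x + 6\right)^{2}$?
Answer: $233289$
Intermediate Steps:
$L{\left(h \right)} = 81$ ($L{\left(h \right)} = \left(3 + 6\right)^{2} = 9^{2} = 81$)
$P{\left(G \right)} = -81 + G$ ($P{\left(G \right)} = G - 81 = -81 + G$)
$\left(P{\left(3 \left(0 - 4\right) \right)} + 78 \left(-5\right)\right)^{2} = \left(\left(-81 + 3 \left(0 - 4\right)\right) + 78 \left(-5\right)\right)^{2} = \left(\left(-81 + 3 \left(-4\right)\right) - 390\right)^{2} = \left(\left(-81 - 12\right) - 390\right)^{2} = \left(-93 - 390\right)^{2} = \left(-483\right)^{2} = 233289$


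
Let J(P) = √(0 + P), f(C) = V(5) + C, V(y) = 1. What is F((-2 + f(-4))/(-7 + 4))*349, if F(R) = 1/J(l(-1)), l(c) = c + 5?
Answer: 349/2 ≈ 174.50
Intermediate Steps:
f(C) = 1 + C
l(c) = 5 + c
J(P) = √P
F(R) = ½ (F(R) = 1/(√(5 - 1)) = 1/(√4) = 1/2 = ½)
F((-2 + f(-4))/(-7 + 4))*349 = (½)*349 = 349/2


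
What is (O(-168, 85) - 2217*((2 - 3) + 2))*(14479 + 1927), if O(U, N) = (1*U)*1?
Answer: -39128310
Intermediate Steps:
O(U, N) = U (O(U, N) = U*1 = U)
(O(-168, 85) - 2217*((2 - 3) + 2))*(14479 + 1927) = (-168 - 2217*((2 - 3) + 2))*(14479 + 1927) = (-168 - 2217*(-1 + 2))*16406 = (-168 - 2217*1)*16406 = (-168 - 2217)*16406 = -2385*16406 = -39128310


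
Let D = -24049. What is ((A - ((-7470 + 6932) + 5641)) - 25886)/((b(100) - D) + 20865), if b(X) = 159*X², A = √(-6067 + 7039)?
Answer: -30989/1634914 + 9*√3/817457 ≈ -0.018935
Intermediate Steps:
A = 18*√3 (A = √972 = 18*√3 ≈ 31.177)
((A - ((-7470 + 6932) + 5641)) - 25886)/((b(100) - D) + 20865) = ((18*√3 - ((-7470 + 6932) + 5641)) - 25886)/((159*100² - 1*(-24049)) + 20865) = ((18*√3 - (-538 + 5641)) - 25886)/((159*10000 + 24049) + 20865) = ((18*√3 - 1*5103) - 25886)/((1590000 + 24049) + 20865) = ((18*√3 - 5103) - 25886)/(1614049 + 20865) = ((-5103 + 18*√3) - 25886)/1634914 = (-30989 + 18*√3)*(1/1634914) = -30989/1634914 + 9*√3/817457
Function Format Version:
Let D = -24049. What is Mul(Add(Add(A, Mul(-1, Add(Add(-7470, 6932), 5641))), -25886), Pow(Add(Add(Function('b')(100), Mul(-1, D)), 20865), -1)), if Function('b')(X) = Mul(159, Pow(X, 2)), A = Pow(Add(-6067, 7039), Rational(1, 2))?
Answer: Add(Rational(-30989, 1634914), Mul(Rational(9, 817457), Pow(3, Rational(1, 2)))) ≈ -0.018935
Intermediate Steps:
A = Mul(18, Pow(3, Rational(1, 2))) (A = Pow(972, Rational(1, 2)) = Mul(18, Pow(3, Rational(1, 2))) ≈ 31.177)
Mul(Add(Add(A, Mul(-1, Add(Add(-7470, 6932), 5641))), -25886), Pow(Add(Add(Function('b')(100), Mul(-1, D)), 20865), -1)) = Mul(Add(Add(Mul(18, Pow(3, Rational(1, 2))), Mul(-1, Add(Add(-7470, 6932), 5641))), -25886), Pow(Add(Add(Mul(159, Pow(100, 2)), Mul(-1, -24049)), 20865), -1)) = Mul(Add(Add(Mul(18, Pow(3, Rational(1, 2))), Mul(-1, Add(-538, 5641))), -25886), Pow(Add(Add(Mul(159, 10000), 24049), 20865), -1)) = Mul(Add(Add(Mul(18, Pow(3, Rational(1, 2))), Mul(-1, 5103)), -25886), Pow(Add(Add(1590000, 24049), 20865), -1)) = Mul(Add(Add(Mul(18, Pow(3, Rational(1, 2))), -5103), -25886), Pow(Add(1614049, 20865), -1)) = Mul(Add(Add(-5103, Mul(18, Pow(3, Rational(1, 2)))), -25886), Pow(1634914, -1)) = Mul(Add(-30989, Mul(18, Pow(3, Rational(1, 2)))), Rational(1, 1634914)) = Add(Rational(-30989, 1634914), Mul(Rational(9, 817457), Pow(3, Rational(1, 2))))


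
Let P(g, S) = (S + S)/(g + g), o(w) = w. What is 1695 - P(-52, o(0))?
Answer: 1695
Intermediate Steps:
P(g, S) = S/g (P(g, S) = (2*S)/((2*g)) = (2*S)*(1/(2*g)) = S/g)
1695 - P(-52, o(0)) = 1695 - 0/(-52) = 1695 - 0*(-1)/52 = 1695 - 1*0 = 1695 + 0 = 1695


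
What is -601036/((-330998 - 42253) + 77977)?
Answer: 13066/6419 ≈ 2.0355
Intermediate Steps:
-601036/((-330998 - 42253) + 77977) = -601036/(-373251 + 77977) = -601036/(-295274) = -601036*(-1/295274) = 13066/6419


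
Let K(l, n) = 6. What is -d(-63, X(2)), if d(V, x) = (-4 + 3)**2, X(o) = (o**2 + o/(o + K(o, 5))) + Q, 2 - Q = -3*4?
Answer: -1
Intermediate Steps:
Q = 14 (Q = 2 - (-3)*4 = 2 - 1*(-12) = 2 + 12 = 14)
X(o) = 14 + o**2 + o/(6 + o) (X(o) = (o**2 + o/(o + 6)) + 14 = (o**2 + o/(6 + o)) + 14 = 14 + o**2 + o/(6 + o))
d(V, x) = 1 (d(V, x) = (-1)**2 = 1)
-d(-63, X(2)) = -1*1 = -1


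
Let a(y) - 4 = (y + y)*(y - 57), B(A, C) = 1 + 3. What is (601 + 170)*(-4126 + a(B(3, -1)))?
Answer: -3504966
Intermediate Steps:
B(A, C) = 4
a(y) = 4 + 2*y*(-57 + y) (a(y) = 4 + (y + y)*(y - 57) = 4 + (2*y)*(-57 + y) = 4 + 2*y*(-57 + y))
(601 + 170)*(-4126 + a(B(3, -1))) = (601 + 170)*(-4126 + (4 - 114*4 + 2*4²)) = 771*(-4126 + (4 - 456 + 2*16)) = 771*(-4126 + (4 - 456 + 32)) = 771*(-4126 - 420) = 771*(-4546) = -3504966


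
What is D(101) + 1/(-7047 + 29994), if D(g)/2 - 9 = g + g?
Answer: 9683635/22947 ≈ 422.00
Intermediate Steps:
D(g) = 18 + 4*g (D(g) = 18 + 2*(g + g) = 18 + 2*(2*g) = 18 + 4*g)
D(101) + 1/(-7047 + 29994) = (18 + 4*101) + 1/(-7047 + 29994) = (18 + 404) + 1/22947 = 422 + 1/22947 = 9683635/22947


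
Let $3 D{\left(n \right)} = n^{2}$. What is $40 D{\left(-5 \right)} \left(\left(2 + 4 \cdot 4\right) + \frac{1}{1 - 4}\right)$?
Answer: $\frac{53000}{9} \approx 5888.9$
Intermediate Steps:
$D{\left(n \right)} = \frac{n^{2}}{3}$
$40 D{\left(-5 \right)} \left(\left(2 + 4 \cdot 4\right) + \frac{1}{1 - 4}\right) = 40 \frac{\left(-5\right)^{2}}{3} \left(\left(2 + 4 \cdot 4\right) + \frac{1}{1 - 4}\right) = 40 \cdot \frac{1}{3} \cdot 25 \left(\left(2 + 16\right) + \frac{1}{-3}\right) = 40 \frac{25 \left(18 - \frac{1}{3}\right)}{3} = 40 \cdot \frac{25}{3} \cdot \frac{53}{3} = 40 \cdot \frac{1325}{9} = \frac{53000}{9}$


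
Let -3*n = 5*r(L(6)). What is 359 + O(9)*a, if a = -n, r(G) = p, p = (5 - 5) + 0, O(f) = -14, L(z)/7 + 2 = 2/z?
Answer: 359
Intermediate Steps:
L(z) = -14 + 14/z (L(z) = -14 + 7*(2/z) = -14 + 14/z)
p = 0 (p = 0 + 0 = 0)
r(G) = 0
n = 0 (n = -5*0/3 = -1/3*0 = 0)
a = 0 (a = -1*0 = 0)
359 + O(9)*a = 359 - 14*0 = 359 + 0 = 359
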